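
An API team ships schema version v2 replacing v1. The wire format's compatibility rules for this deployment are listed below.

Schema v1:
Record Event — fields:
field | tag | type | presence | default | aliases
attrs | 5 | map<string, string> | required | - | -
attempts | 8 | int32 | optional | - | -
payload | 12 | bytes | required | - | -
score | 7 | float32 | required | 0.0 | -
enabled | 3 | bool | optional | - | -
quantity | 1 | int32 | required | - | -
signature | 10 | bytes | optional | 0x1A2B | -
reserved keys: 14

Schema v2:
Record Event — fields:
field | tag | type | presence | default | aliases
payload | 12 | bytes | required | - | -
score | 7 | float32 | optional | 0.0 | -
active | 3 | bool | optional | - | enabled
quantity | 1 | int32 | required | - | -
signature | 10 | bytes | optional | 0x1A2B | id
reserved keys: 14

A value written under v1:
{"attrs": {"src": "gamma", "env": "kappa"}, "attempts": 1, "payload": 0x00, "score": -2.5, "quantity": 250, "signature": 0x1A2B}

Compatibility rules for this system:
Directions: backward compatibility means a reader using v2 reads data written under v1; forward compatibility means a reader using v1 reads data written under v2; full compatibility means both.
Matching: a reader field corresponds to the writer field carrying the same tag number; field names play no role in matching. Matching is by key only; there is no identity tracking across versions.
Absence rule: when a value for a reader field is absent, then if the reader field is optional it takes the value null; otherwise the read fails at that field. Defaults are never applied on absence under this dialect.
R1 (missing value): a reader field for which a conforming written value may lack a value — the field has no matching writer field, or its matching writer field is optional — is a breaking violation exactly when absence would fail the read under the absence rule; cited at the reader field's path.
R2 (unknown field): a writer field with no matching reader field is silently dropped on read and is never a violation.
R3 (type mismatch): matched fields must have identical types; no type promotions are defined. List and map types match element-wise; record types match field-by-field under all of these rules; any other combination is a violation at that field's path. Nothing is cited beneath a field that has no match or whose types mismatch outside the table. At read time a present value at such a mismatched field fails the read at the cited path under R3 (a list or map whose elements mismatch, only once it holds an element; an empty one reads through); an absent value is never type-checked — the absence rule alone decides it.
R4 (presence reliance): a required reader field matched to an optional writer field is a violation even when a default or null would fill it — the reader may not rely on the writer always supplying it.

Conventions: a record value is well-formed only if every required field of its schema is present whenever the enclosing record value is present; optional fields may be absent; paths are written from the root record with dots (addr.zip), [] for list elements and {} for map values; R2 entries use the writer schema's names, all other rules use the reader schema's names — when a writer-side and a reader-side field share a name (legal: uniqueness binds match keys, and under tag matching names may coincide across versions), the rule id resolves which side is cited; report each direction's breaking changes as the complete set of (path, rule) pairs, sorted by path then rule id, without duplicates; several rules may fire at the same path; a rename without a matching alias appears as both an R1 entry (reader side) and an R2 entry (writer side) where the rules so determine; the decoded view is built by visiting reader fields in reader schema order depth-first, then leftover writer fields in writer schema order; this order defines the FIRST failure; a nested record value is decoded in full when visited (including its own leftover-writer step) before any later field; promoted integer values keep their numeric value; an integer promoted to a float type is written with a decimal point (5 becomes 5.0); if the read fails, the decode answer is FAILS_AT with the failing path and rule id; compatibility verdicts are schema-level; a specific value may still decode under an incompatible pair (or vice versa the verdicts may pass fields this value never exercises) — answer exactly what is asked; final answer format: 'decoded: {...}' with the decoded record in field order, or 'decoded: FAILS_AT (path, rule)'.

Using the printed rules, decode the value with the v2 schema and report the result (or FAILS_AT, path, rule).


arrows below run writer -> reader for Event
migrating the Event value to v2:
  payload := 0x00
  score := -2.5
  active := null (absent, optional -> null)
  quantity := 250
  signature := 0x1A2B
  writer attrs: unknown -> dropped
  writer attempts: unknown -> dropped
  => decoded: {"payload": 0x00, "score": -2.5, "active": null, "quantity": 250, "signature": 0x1A2B}
diffs on Event not affecting the asked answer:
  field score in record Event: required changed to optional -> shifts the Event verdicts, not this decode

decoded: {"payload": 0x00, "score": -2.5, "active": null, "quantity": 250, "signature": 0x1A2B}


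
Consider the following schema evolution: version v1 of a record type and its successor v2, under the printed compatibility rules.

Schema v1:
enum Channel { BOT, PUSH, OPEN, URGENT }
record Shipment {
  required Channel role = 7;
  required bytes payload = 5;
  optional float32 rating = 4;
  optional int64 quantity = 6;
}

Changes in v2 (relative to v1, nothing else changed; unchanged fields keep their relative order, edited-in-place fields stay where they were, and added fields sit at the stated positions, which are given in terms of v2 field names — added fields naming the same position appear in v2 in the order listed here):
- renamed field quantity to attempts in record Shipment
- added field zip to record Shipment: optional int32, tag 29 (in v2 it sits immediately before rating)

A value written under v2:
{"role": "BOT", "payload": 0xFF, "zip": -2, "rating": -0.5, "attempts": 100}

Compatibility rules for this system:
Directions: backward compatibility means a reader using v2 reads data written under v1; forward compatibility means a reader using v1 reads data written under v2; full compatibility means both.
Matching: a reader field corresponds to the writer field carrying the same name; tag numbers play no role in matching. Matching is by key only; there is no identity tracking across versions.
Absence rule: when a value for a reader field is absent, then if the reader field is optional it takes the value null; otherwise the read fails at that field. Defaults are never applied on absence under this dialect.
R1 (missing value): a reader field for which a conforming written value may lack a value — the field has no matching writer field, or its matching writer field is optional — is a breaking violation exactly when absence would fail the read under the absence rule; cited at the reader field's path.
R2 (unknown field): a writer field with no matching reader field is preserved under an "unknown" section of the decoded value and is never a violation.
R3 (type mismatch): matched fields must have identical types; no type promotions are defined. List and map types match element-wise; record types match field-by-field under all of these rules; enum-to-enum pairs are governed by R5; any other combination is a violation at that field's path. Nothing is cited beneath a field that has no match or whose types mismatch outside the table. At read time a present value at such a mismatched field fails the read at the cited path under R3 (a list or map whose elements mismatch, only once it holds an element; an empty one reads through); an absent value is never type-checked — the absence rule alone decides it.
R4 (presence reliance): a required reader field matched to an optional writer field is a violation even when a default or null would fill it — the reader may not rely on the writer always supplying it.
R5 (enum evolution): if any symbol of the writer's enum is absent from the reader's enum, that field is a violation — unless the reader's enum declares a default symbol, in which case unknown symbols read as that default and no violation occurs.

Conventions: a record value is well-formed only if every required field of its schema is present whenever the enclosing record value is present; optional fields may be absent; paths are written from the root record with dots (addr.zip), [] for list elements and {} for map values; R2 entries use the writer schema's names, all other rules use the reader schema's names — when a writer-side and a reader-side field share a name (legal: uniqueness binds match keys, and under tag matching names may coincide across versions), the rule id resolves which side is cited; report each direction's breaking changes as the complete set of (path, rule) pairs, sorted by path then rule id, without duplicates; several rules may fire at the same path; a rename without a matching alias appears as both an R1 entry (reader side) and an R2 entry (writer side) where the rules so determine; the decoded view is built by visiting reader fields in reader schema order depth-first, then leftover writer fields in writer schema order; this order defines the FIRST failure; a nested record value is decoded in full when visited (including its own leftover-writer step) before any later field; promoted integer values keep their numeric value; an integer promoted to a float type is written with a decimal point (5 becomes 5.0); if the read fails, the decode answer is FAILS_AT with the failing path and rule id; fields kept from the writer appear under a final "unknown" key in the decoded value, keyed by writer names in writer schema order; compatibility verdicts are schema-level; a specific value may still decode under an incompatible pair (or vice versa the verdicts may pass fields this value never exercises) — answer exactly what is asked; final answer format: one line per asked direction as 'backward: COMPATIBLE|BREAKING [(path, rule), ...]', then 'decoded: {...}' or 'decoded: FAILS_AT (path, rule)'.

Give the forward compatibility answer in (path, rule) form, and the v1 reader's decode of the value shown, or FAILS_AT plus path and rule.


in Shipment below, arrows point writer -> reader
forward pass over Shipment, reader schema v1, writer schema v2:
  role <- role (Channel -> Channel, writer required)
  payload <- payload (bytes -> bytes, writer required)
  rating <- rating (float32 -> float32, writer optional)
  quantity: no writer-side match
  zip (writer side), unknown to reader
  attempts (writer side), unknown to reader
  => no violations; forward on Shipment: COMPATIBLE
decode walk for Shipment under reader schema v1:
  role := "BOT"
  payload := 0xFF
  rating := -0.5
  quantity := null (not supplied -> null)
  writer zip: kept under "unknown"
  writer attempts: kept under "unknown"
  => decoded: {"role": "BOT", "payload": 0xFF, "rating": -0.5, "quantity": null, "unknown": {"zip": -2, "attempts": 100}}

forward: COMPATIBLE []; decoded: {"role": "BOT", "payload": 0xFF, "rating": -0.5, "quantity": null, "unknown": {"zip": -2, "attempts": 100}}


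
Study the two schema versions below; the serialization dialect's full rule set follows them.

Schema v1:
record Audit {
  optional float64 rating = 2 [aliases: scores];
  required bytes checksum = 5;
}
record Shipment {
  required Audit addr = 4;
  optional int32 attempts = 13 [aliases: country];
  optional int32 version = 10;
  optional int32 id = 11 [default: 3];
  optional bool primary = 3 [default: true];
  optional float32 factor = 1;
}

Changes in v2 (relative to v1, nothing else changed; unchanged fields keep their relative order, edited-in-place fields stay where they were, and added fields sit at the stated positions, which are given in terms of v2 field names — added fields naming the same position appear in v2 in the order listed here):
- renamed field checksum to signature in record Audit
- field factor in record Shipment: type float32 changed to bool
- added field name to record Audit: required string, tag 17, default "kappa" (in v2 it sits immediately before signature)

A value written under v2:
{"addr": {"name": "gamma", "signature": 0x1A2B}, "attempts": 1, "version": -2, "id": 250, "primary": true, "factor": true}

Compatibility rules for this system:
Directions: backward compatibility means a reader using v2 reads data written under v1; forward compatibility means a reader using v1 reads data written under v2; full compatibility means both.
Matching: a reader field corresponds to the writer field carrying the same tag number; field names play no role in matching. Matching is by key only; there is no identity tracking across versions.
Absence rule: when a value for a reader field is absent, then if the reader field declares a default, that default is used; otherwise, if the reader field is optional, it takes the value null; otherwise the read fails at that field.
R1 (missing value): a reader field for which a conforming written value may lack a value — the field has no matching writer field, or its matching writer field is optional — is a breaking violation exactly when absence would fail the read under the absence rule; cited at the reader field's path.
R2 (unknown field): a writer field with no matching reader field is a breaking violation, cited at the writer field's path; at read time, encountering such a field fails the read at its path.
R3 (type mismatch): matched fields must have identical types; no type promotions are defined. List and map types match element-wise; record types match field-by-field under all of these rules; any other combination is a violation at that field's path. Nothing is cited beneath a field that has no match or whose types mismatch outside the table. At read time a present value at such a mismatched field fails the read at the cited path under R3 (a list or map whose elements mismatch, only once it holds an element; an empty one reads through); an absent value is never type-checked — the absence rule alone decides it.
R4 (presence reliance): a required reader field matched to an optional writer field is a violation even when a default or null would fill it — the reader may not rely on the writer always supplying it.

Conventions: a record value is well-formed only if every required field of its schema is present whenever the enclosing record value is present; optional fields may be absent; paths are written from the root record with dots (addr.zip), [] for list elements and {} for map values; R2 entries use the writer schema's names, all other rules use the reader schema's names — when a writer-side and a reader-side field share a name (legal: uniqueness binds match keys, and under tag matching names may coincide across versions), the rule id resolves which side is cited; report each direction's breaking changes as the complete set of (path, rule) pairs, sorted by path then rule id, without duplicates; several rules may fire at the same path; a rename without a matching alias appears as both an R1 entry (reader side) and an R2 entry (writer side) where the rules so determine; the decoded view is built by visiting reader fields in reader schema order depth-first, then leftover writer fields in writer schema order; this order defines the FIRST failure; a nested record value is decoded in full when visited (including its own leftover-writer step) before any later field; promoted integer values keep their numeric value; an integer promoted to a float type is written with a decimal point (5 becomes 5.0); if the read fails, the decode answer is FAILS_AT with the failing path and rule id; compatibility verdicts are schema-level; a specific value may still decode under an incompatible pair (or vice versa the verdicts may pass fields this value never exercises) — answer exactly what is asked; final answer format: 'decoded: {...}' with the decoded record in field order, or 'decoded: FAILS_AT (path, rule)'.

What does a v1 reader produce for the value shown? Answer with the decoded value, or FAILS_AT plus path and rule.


in Shipment below, arrows point writer -> reader
decode (reader v1):
  addr.rating := null (not supplied -> null)
  addr.checksum := 0x1A2B (from writer signature)
  read fails at addr.name under R2 (unknown field)
  => FAILS_AT (addr.name, R2)
the rest of the Shipment diff is inert for this question:
  renamed field checksum to signature in record Audit -> inert under this dialect — no rule fires on Shipment and the result does not move
  field factor in record Shipment: type float32 changed to bool -> a verdict-level change on Shipment — the shown value reads the same

decoded: FAILS_AT (addr.name, R2)


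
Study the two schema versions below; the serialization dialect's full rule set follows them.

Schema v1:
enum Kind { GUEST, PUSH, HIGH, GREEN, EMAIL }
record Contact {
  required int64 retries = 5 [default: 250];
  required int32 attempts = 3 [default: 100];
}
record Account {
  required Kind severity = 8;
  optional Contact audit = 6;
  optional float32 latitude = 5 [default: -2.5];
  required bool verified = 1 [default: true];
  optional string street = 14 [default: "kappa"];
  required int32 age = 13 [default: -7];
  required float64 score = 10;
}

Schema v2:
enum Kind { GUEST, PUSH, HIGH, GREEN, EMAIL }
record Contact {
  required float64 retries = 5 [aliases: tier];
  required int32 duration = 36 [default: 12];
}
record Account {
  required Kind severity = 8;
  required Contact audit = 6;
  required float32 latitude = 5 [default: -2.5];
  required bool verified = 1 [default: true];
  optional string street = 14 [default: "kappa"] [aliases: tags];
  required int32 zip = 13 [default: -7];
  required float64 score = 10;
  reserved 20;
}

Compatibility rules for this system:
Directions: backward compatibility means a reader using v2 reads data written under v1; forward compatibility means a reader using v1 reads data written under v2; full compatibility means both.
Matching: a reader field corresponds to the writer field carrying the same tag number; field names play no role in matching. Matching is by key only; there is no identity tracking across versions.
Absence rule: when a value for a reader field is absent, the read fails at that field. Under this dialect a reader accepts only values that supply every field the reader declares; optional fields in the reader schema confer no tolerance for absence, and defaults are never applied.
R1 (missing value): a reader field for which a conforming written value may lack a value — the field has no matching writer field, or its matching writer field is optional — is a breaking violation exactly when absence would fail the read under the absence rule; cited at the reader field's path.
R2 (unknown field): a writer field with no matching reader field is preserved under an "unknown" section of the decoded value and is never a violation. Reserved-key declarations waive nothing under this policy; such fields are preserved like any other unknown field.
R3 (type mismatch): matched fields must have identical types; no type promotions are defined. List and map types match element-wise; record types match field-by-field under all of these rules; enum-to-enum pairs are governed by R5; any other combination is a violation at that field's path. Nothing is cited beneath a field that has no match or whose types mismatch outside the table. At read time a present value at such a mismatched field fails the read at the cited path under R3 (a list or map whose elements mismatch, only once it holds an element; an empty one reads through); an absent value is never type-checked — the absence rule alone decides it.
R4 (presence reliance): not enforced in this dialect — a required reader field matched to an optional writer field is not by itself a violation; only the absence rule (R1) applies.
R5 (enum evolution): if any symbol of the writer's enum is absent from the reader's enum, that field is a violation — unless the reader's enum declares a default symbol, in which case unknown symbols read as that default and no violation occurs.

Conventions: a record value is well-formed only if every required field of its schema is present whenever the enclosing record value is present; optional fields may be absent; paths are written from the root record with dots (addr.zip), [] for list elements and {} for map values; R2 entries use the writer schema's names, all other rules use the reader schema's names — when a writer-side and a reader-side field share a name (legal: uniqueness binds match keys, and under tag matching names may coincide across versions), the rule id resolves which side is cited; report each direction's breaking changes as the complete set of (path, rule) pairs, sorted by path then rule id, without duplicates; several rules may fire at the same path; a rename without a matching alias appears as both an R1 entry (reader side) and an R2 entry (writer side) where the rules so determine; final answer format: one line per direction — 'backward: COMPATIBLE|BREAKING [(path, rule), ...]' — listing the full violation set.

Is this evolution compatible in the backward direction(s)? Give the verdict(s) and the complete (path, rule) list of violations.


the writer's type comes first in each Account pair
backward for Account (reader v2, writer v1):
  severity: Kind -> Kind, writer required; from severity
  audit: Contact -> Contact, writer optional; from audit
  latitude: float32 -> float32, writer optional; from latitude
  verified: bool -> bool, writer required; from verified
  street: string -> string, writer optional; from street
  zip: int32 -> int32, writer required; from age
  score: float64 -> float64, writer required; from score
  audit.retries: int64 -> float64, writer required; from audit.retries
  audit.duration: no writer-side match
  writer field audit.attempts has no reader counterpart
  rule R1 violated at audit
  rule R1 violated at audit.duration
  rule R3 violated at audit.retries
  rule R1 violated at latitude
  rule R1 violated at street
  backward on Account therefore BREAKING (5)
checking off the Account differences that do not matter here:
  renamed field age to zip in record Account -> inert for the asked Account verdict: nothing fires
  removed field attempts from record Contact -> affects forward compatibility only, which is not asked
  field audit in record Account: optional changed to required -> affects forward compatibility only, which is not asked
  field latitude in record Account: optional changed to required -> affects forward compatibility only, which is not asked

backward: BREAKING [(audit, R1), (audit.duration, R1), (audit.retries, R3), (latitude, R1), (street, R1)]


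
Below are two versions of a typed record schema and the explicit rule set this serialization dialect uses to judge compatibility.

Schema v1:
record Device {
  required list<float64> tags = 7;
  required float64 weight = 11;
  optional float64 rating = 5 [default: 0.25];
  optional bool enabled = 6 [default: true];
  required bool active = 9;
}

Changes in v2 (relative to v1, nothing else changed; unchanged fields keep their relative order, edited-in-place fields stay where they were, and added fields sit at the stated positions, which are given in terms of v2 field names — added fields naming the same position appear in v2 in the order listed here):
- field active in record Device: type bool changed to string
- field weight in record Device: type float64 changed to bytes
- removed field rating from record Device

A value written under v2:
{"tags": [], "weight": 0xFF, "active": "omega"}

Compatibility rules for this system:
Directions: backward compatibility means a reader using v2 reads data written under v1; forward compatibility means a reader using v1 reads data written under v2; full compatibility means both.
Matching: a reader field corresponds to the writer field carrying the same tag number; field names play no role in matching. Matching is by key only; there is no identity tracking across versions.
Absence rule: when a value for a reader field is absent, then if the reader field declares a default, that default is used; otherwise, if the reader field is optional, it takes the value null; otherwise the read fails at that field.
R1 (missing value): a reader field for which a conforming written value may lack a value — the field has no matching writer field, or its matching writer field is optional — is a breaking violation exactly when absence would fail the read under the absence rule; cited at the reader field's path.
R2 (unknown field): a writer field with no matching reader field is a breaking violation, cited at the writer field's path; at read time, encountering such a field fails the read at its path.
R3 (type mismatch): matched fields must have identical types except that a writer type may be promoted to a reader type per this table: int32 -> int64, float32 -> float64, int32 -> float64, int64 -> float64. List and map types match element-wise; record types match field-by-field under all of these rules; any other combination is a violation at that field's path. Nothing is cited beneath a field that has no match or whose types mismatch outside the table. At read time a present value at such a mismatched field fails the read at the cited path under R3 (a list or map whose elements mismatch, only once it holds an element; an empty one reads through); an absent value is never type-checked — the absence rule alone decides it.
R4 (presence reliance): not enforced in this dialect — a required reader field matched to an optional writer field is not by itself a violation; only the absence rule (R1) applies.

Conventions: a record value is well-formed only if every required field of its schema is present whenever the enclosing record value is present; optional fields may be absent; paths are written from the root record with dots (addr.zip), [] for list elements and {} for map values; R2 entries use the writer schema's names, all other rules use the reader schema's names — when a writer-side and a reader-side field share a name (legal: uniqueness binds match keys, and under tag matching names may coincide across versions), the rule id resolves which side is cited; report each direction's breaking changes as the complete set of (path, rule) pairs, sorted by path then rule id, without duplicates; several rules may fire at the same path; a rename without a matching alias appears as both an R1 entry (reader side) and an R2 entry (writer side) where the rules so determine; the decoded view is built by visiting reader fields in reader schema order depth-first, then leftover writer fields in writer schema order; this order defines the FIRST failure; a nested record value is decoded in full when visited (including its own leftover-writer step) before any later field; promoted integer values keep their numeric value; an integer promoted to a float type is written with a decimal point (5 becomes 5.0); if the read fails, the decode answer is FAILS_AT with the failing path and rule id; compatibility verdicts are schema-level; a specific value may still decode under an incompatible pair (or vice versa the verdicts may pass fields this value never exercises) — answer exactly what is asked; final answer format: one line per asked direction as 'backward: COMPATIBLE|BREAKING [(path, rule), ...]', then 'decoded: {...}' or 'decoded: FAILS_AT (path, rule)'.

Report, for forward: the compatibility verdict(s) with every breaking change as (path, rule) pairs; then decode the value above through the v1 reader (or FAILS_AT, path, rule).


arrows below run writer -> reader for Device
forward analysis of Device with v1 as reader and v2 as writer:
  tags <- tags (list<float64> -> list<float64>, writer required)
  weight <- weight (bytes -> float64, writer required)
  rating: no writer match
  enabled <- enabled (bool -> bool, writer optional)
  active <- active (string -> bool, writer required)
  rule R3 violated at active
  rule R3 violated at weight
  => 2 violation(s): forward is BREAKING for Device
decode walk for Device under reader schema v1:
  tags := []
  read fails at weight under R3
  => FAILS_AT (weight, R3)
checking off the Device differences that do not matter here:
  removed field rating from record Device -> matters only for Device's backward compatibility — outside the asked direction

forward: BREAKING [(active, R3), (weight, R3)]; decoded: FAILS_AT (weight, R3)


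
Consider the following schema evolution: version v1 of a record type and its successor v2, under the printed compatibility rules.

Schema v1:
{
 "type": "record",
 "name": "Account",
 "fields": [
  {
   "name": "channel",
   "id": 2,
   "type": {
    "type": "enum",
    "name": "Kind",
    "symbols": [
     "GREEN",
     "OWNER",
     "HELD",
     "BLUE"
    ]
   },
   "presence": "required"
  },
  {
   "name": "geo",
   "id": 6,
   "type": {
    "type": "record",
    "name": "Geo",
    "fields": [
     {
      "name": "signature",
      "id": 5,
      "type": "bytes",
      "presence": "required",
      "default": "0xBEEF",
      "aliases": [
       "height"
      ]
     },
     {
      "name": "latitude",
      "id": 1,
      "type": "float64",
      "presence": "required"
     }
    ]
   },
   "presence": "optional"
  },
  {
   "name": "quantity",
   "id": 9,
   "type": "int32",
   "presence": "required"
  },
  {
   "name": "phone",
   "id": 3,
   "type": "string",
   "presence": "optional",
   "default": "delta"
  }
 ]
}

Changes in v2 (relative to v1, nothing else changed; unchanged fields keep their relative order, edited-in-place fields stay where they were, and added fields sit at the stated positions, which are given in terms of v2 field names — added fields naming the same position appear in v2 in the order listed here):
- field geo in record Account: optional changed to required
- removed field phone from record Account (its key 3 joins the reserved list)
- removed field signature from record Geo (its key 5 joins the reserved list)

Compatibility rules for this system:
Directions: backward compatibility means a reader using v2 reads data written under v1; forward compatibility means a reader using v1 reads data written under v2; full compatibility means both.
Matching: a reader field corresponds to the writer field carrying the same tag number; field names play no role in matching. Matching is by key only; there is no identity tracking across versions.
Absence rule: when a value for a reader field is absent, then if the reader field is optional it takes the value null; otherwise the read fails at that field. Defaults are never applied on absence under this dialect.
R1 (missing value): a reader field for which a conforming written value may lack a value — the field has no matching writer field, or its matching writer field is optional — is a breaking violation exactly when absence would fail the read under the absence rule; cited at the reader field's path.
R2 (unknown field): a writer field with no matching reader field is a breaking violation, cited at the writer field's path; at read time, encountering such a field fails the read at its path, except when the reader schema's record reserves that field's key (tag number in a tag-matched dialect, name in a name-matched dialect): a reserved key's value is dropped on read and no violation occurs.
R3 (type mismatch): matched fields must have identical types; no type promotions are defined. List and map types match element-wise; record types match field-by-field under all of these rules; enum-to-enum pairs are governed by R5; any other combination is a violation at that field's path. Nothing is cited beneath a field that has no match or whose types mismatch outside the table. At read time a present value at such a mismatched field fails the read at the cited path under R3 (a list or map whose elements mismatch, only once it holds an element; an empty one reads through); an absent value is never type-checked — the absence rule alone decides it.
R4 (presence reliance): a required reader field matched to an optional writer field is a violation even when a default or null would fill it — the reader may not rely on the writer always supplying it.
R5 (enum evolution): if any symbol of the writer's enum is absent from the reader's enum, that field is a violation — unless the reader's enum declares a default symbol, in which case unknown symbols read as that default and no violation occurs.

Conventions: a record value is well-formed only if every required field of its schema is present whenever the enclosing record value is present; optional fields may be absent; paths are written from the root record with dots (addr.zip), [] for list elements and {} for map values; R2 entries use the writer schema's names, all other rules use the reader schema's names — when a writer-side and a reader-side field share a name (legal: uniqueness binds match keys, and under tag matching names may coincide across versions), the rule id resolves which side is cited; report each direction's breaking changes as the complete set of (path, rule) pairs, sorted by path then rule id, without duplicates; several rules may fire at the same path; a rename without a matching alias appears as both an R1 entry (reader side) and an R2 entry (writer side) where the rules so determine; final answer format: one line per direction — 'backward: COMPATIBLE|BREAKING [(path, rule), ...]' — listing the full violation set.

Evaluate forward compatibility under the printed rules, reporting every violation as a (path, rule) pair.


forward: BREAKING [(geo.signature, R1)]

each type pair in Account: writer, then reader
forward for Account (reader v1, writer v2):
  Kind -> Kind, writer required: channel aligns to channel
  Geo -> Geo, writer required: geo aligns to geo
  int32 -> int32, writer required: quantity aligns to quantity
  phone has no writer counterpart
  geo.signature has no writer counterpart
  float64 -> float64, writer required: geo.latitude aligns to geo.latitude
  breaking: (geo.signature, R1)
  => forward: BREAKING (1)
diffs on Account not affecting the asked answer:
  field geo in record Account: optional changed to required -> its effect on Account is confined to the backward direction, not asked
  removed field phone from record Account (its key 3 joins the reserved list) -> triggers nothing under Account's printed rules — same verdict


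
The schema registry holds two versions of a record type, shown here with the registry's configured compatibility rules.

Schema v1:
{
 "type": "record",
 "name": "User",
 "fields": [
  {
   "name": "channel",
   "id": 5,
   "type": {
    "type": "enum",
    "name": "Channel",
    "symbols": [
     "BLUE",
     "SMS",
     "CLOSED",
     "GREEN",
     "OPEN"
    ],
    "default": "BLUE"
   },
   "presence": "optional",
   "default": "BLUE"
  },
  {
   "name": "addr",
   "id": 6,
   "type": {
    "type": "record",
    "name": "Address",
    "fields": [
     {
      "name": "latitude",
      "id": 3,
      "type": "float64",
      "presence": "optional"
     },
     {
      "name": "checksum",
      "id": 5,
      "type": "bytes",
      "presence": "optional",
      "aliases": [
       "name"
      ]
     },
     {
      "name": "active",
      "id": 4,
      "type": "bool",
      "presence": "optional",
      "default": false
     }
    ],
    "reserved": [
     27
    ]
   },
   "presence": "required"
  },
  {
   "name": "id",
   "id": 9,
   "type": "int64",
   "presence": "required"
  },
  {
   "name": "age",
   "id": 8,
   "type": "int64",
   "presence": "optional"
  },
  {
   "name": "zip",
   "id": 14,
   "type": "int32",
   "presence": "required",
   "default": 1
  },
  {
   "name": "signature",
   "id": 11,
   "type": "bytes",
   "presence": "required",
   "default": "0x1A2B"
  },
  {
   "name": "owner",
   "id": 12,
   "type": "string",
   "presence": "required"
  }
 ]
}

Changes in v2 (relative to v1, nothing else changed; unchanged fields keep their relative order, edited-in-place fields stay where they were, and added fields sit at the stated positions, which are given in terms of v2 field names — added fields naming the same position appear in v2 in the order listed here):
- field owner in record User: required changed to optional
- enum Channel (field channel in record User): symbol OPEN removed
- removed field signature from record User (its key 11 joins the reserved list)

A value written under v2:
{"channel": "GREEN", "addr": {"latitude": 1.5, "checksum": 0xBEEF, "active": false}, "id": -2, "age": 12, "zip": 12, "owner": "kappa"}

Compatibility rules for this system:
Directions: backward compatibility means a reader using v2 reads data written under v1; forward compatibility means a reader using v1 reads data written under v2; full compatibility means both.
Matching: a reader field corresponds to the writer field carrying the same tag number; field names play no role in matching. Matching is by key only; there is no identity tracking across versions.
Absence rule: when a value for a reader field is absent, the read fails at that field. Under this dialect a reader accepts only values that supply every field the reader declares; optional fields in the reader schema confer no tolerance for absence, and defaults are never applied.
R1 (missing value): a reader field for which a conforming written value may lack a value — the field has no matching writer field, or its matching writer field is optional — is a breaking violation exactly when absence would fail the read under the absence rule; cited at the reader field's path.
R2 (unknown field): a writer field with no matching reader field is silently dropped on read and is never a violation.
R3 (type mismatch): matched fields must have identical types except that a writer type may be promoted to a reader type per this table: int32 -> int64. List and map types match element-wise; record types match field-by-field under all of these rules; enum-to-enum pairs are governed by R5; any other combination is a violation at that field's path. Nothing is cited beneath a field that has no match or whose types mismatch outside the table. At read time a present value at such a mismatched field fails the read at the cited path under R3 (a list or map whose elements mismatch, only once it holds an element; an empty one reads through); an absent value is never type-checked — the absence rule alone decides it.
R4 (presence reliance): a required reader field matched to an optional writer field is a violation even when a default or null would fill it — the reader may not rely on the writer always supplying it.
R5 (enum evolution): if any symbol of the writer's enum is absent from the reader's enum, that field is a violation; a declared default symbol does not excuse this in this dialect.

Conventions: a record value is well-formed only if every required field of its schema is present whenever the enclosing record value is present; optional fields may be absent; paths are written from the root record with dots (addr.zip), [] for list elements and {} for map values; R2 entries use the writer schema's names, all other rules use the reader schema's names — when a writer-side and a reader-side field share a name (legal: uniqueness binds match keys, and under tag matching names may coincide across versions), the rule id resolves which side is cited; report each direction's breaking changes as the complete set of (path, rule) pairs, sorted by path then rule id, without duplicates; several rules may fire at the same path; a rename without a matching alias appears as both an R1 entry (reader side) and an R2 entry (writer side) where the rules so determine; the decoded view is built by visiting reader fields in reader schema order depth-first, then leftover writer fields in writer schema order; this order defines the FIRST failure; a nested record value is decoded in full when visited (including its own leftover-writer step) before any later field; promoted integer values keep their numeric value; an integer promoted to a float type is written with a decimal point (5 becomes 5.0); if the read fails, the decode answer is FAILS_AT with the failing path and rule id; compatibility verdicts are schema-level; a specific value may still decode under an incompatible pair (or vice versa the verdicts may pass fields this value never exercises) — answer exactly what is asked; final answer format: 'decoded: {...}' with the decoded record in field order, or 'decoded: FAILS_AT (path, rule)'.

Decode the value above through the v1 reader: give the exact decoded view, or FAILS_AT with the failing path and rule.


in User below, arrows point writer -> reader
decode walk for User under reader schema v1:
  channel := "GREEN"
  addr.latitude := 1.5
  addr.checksum := 0xBEEF
  addr.active := false
  id := -2
  age := 12
  zip := 12
  read fails at signature under R1 (no fill)
  => FAILS_AT (signature, R1)
the rest of the User diff is inert for this question:
  field owner in record User: required changed to optional -> matters for User compatibility verdicts, not for this value's decode
  enum Channel (field channel in record User): symbol OPEN removed -> matters for User compatibility verdicts, not for this value's decode

decoded: FAILS_AT (signature, R1)
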